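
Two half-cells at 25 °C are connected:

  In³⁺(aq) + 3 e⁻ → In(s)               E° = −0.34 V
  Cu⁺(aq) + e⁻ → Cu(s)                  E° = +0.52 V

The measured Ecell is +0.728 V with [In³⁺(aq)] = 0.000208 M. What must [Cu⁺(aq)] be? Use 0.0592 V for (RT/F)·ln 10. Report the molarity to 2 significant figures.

The Cu⁺/Cu couple has the larger reduction potential, so it is the cathode: E°cell = +0.52 − (−0.34) = +0.86 V and n = 3.
From the Nernst equation, log Q = n(E° − E)/0.0592 = 3·(+0.86 − (+0.728))/0.0592 = 6.689.
Balancing electrons gives 3 Cu⁺(aq) + In(s) → 3 Cu(s) + In³⁺(aq); thus Q = [In³⁺(aq)] / [Cu⁺(aq)]^3.
Substituting the known concentrations and solving, log [Cu⁺(aq)] = −3.457 and [Cu⁺(aq)] = 0.00035 M.

0.00035 M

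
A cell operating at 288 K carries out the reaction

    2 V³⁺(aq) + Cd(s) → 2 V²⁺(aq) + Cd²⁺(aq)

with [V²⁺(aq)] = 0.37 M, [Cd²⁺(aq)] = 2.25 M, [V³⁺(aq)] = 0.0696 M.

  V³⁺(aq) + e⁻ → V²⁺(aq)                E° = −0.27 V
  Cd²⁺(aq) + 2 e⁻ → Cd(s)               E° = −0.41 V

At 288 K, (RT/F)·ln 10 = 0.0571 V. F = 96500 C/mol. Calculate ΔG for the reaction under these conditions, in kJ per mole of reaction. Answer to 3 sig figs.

−17.1 kJ/mol

E°cell = −0.27 − (−0.41) = +0.14 V; the balanced reaction transfers n = 2 electrons.
Q = ([V²⁺(aq)]^2·[Cd²⁺(aq)]) / [V³⁺(aq)]^2 = 63.6, so log Q = 1.803 and E = +0.14 − (0.0571/2)(1.803) = +0.0885 V.
Then ΔG = −nFE = −2 × 96500 × +0.0885 J/mol = −17.1 kJ/mol.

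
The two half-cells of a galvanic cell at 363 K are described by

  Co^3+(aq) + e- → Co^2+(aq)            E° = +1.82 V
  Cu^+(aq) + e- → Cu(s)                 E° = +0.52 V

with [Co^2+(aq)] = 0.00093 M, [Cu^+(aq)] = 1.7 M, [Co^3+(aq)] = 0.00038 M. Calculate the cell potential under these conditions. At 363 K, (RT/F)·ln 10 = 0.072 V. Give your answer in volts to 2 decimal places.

+1.26 V

The Co³⁺/Co²⁺ couple has the more positive E°, so it is the cathode; Cu⁺/Cu is the anode.
E°cell = E°cat − E°an = +1.82 − (+0.52) = +1.30 V; n = 1.
Balancing gives Co^3+(aq) + Cu(s) → Co^2+(aq) + Cu^+(aq); hence Q = ([Co^2+(aq)]·[Cu^+(aq)]) / [Co^3+(aq)] = 4.16 (log Q = 0.619).
By the Nernst equation, E = +1.30 − (0.072/1)·(0.619) = +1.26 V.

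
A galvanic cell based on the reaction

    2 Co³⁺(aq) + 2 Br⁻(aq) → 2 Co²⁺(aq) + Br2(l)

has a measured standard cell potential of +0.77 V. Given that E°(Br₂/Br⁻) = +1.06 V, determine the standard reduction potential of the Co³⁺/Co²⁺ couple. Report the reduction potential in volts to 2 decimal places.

In the reaction as written the Co³⁺/Co²⁺ couple is reduced (cathode) and Br₂/Br⁻ is oxidized (anode), so E°cell = E°(Co³⁺/Co²⁺) − E°(Br₂/Br⁻).
E°(Co³⁺/Co²⁺) = E°cell + E°(anode) = +0.77 + (+1.06) = +1.83 V.

+1.83 V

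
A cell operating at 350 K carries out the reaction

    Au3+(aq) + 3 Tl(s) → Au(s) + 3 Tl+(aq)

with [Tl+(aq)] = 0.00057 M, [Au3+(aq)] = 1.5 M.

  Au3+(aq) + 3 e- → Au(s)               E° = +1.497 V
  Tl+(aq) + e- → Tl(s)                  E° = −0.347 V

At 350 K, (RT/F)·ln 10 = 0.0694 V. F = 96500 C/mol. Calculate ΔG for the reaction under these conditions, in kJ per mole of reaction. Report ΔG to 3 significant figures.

E°cell = +1.497 − (−0.347) = +1.844 V; the balanced reaction transfers n = 3 electrons.
Q = [Tl+(aq)]^3 / [Au3+(aq)] = 1.23×10^−10, so log Q = −9.908 and E = +1.844 − (0.0694/3)(−9.908) = +2.0732 V.
Finally ΔG = −nFE = −(3)(96500 C/mol)(+2.0732 V) = −600 kJ/mol.

−600 kJ/mol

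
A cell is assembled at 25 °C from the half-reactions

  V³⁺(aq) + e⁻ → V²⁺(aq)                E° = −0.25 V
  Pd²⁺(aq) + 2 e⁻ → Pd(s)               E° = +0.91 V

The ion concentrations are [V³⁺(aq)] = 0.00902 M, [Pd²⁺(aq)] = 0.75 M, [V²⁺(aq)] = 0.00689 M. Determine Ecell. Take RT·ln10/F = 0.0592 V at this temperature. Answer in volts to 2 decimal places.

Pd²⁺/Pd is reduced (cathode, E° = +0.91 V) and V³⁺/V²⁺ is oxidized (anode).
E°cell = E°cat − E°an = +0.91 − (−0.25) = +1.16 V; n = 2.
The balanced reaction is Pd²⁺(aq) + 2 V²⁺(aq) → Pd(s) + 2 V³⁺(aq), so Q = [V³⁺(aq)]^2 / ([Pd²⁺(aq)]·[V²⁺(aq)]^2) = 2.29 and log Q = 0.359.
Applying E = E° − (RT ln10/nF)·log Q gives +1.16 − (0.0592/2)(0.359) = +1.15 V.

+1.15 V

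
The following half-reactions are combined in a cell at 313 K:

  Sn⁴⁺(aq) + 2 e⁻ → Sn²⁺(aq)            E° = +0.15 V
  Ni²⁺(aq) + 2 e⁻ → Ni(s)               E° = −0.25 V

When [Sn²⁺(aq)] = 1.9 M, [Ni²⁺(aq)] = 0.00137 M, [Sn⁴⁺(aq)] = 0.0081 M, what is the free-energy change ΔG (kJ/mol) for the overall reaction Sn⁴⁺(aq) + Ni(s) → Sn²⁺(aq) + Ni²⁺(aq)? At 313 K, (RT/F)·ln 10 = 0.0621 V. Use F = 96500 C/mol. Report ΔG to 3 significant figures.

E°cell = +0.15 − (−0.25) = +0.40 V; the balanced reaction transfers n = 2 electrons.
The reaction quotient is ([Sn²⁺(aq)]·[Ni²⁺(aq)]) / [Sn⁴⁺(aq)] = 0.321; by Nernst, E = +0.40 − (0.0621/2)(−0.493) = +0.4153 V.
Finally ΔG = −nFE = −(2)(96500 C/mol)(+0.4153 V) = −80.2 kJ/mol.

−80.2 kJ/mol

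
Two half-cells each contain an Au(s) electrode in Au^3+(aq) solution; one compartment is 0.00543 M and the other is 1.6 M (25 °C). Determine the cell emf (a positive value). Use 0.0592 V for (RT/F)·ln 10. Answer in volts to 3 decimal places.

0.049 V

For a concentration cell E°cell = 0, since both electrodes use the same couple.
The compartment with the higher Au^3+(aq) concentration (1.6 M) acts as the cathode; ions are reduced there and produced at the dilute (0.00543 M) anode.
With n = 3, Ecell = −(0.0592/3)·log([dilute]/[conc]) = −(0.0592/3)·log(0.00543/1.6) = +0.049 V.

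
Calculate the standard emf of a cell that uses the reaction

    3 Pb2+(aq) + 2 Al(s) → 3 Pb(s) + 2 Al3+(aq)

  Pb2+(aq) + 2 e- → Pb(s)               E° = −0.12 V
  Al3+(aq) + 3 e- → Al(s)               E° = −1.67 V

Pb2+(aq) gains electrons, so the Pb²⁺/Pb couple is the cathode; the Al³⁺/Al couple is the anode.
E°cell = E°(cathode) − E°(anode) = −0.12 − (−1.67) = +1.55 V.

+1.55 V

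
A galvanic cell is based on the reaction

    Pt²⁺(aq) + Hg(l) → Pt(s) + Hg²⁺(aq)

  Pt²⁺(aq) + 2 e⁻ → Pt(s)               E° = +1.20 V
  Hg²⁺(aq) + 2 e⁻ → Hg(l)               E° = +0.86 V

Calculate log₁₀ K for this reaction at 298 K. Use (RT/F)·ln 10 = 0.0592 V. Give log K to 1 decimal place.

log K = 11.5

The Pt²⁺/Pt couple is reduced (cathode); E°cell = +1.20 − (+0.86) = +0.34 V with n = 2.
At equilibrium E = 0, so log K = nE°cell / 0.0592 = (2)(+0.34) / 0.0592 = 11.5.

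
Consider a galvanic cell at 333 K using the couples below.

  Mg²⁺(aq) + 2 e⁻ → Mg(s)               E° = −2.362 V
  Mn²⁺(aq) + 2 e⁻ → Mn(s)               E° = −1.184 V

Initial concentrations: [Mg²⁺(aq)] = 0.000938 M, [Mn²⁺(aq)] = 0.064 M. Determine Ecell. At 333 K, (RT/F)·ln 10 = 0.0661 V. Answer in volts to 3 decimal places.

Mn²⁺/Mn is reduced (cathode, E° = −1.184 V) and Mg²⁺/Mg is oxidized (anode).
E°cell = −1.184 − (−2.362) = +1.178 V, with n = 2 electrons transferred.
For the overall reaction Mn²⁺(aq) + Mg(s) → Mn(s) + Mg²⁺(aq), Q = [Mg²⁺(aq)] / [Mn²⁺(aq)] = 0.0147, giving log Q = −1.834.
By the Nernst equation, E = +1.178 − (0.0661/2)·(−1.834) = +1.239 V.

+1.239 V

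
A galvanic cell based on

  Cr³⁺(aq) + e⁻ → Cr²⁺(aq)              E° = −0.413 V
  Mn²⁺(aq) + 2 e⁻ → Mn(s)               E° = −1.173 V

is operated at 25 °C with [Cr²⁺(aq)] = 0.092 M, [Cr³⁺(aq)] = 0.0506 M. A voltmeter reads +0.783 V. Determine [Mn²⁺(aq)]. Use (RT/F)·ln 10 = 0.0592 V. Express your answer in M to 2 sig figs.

With Cr³⁺/Cr²⁺ at the cathode and Mn²⁺/Mn at the anode, E°cell = −0.413 − (−1.173) = +0.760 V (n = 2).
From the Nernst equation, log Q = n(E° − E)/0.0592 = 2·(+0.760 − (+0.783))/0.0592 = −0.777.
The balanced reaction is 2 Cr³⁺(aq) + Mn(s) → 2 Cr²⁺(aq) + Mn²⁺(aq), so Q = ([Cr²⁺(aq)]^2·[Mn²⁺(aq)]) / [Cr³⁺(aq)]^2.
Isolating [Mn²⁺(aq)] in Q = 10^{−0.777} yields log [Mn²⁺(aq)] = −1.296, i.e. 0.051 M.

0.051 M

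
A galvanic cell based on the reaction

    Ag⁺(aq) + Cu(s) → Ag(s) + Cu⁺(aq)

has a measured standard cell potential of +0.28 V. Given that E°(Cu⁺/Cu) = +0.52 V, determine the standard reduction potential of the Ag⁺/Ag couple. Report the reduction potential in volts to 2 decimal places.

In the reaction as written the Ag⁺/Ag couple is reduced (cathode) and Cu⁺/Cu is oxidized (anode), so E°cell = E°(Ag⁺/Ag) − E°(Cu⁺/Cu).
E°(Ag⁺/Ag) = E°cell + E°(anode) = +0.28 + (+0.52) = +0.80 V.

+0.80 V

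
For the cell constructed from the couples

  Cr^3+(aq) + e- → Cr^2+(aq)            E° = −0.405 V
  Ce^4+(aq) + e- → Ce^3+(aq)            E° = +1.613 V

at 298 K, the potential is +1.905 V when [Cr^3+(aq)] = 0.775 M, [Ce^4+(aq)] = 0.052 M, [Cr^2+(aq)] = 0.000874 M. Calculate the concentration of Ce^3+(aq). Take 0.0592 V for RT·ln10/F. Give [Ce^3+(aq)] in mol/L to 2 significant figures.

0.0048 M

Ce⁴⁺/Ce³⁺ is the cathode (higher E°); E°cell = +1.613 − (−0.405) = +2.018 V with n = 1.
Since E = E° − (0.0592/n)·log Q, log Q = n(E° − E)/0.0592 = 1.909.
For Ce^4+(aq) + Cr^2+(aq) → Ce^3+(aq) + Cr^3+(aq), the reaction quotient is Q = ([Ce^3+(aq)]·[Cr^3+(aq)]) / ([Ce^4+(aq)]·[Cr^2+(aq)]).
Substituting the known concentrations and solving, log [Ce^3+(aq)] = −2.323 and [Ce^3+(aq)] = 0.0048 M.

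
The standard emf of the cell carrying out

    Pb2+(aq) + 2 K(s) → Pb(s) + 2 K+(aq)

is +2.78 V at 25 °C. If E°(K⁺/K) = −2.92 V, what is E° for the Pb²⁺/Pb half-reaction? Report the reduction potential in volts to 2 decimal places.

−0.14 V

In the reaction as written the Pb²⁺/Pb couple is reduced (cathode) and K⁺/K is oxidized (anode), so E°cell = E°(Pb²⁺/Pb) − E°(K⁺/K).
E°(Pb²⁺/Pb) = E°cell + E°(anode) = +2.78 + (−2.92) = −0.14 V.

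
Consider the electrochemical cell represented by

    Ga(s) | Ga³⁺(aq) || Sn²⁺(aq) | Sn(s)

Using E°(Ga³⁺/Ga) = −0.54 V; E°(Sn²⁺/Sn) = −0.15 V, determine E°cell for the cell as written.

+0.39 V

By convention the left-hand electrode in cell notation is the anode (oxidation) and the right-hand electrode is the cathode (reduction).
E°cell = E°(right) − E°(left) = −0.15 − (−0.54) = +0.39 V.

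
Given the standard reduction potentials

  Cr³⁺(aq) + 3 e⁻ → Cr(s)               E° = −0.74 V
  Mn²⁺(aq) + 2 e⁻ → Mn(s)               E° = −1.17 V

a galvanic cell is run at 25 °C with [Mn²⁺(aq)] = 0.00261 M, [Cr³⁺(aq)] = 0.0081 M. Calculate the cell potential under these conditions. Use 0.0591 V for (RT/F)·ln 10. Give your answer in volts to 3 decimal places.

+0.465 V

The Cr³⁺/Cr couple has the more positive E°, so it is the cathode; Mn²⁺/Mn is the anode.
E°cell = −0.74 − (−1.17) = +0.43 V, with n = 6 electrons transferred.
For the overall reaction 2 Cr³⁺(aq) + 3 Mn(s) → 2 Cr(s) + 3 Mn²⁺(aq), Q = [Mn²⁺(aq)]^3 / [Cr³⁺(aq)]^2 = 0.000271, giving log Q = −3.567.
E = E° − (0.0591/n)·log Q = +0.43 − (0.0591/6)(−3.567) = +0.465 V.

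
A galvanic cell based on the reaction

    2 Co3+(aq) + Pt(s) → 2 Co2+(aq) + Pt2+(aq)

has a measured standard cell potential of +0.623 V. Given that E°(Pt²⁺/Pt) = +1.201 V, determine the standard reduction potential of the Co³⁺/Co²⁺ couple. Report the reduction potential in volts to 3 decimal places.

In the reaction as written the Co³⁺/Co²⁺ couple is reduced (cathode) and Pt²⁺/Pt is oxidized (anode), so E°cell = E°(Co³⁺/Co²⁺) − E°(Pt²⁺/Pt).
E°(Co³⁺/Co²⁺) = E°cell + E°(anode) = +0.623 + (+1.201) = +1.824 V.

+1.824 V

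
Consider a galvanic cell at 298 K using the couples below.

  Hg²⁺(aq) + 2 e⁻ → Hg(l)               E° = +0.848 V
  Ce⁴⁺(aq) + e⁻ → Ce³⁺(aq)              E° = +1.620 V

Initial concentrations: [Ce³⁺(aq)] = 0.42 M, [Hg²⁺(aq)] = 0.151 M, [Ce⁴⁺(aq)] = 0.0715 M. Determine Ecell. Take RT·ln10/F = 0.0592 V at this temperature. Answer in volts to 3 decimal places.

The Ce⁴⁺/Ce³⁺ couple has the more positive E°, so it is the cathode; Hg²⁺/Hg is the anode.
E°cell = E°cat − E°an = +1.620 − (+0.848) = +0.772 V; n = 2.
Balancing gives 2 Ce⁴⁺(aq) + Hg(l) → 2 Ce³⁺(aq) + Hg²⁺(aq); hence Q = ([Ce³⁺(aq)]^2·[Hg²⁺(aq)]) / [Ce⁴⁺(aq)]^2 = 5.21 (log Q = 0.717).
Applying E = E° − (RT ln10/nF)·log Q gives +0.772 − (0.0592/2)(0.717) = +0.751 V.

+0.751 V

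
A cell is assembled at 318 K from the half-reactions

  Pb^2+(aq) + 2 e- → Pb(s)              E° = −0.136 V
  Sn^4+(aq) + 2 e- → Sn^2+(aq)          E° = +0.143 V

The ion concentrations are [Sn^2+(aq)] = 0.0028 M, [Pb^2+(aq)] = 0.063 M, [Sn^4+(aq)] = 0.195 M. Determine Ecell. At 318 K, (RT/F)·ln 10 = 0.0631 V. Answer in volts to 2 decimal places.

+0.38 V

Sn⁴⁺/Sn²⁺ is reduced (cathode, E° = +0.143 V) and Pb²⁺/Pb is oxidized (anode).
E°cell = E°cat − E°an = +0.143 − (−0.136) = +0.279 V; n = 2.
For the overall reaction Sn^4+(aq) + Pb(s) → Sn^2+(aq) + Pb^2+(aq), Q = ([Sn^2+(aq)]·[Pb^2+(aq)]) / [Sn^4+(aq)] = 0.000905, giving log Q = −3.044.
E = E° − (0.0631/n)·log Q = +0.279 − (0.0631/2)(−3.044) = +0.38 V.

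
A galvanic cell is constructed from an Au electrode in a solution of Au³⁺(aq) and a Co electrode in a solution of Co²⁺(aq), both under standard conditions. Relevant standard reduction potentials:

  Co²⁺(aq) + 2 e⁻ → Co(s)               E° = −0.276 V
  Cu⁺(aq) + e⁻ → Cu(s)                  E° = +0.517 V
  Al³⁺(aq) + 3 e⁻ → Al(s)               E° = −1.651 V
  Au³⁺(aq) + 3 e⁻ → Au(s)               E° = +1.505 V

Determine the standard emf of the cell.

+1.781 V

The Au³⁺/Au couple has the higher E°, so Au ion is reduced (cathode) and Co is oxidized (anode).
E°cell = E°(cathode) − E°(anode) = +1.505 − (−0.276) = +1.781 V.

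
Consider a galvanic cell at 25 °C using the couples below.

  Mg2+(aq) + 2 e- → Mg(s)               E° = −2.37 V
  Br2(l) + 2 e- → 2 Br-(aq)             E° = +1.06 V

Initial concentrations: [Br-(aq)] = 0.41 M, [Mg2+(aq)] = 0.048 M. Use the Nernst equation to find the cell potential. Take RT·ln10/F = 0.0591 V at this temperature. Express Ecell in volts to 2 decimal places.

The Br₂/Br⁻ couple has the more positive E°, so it is the cathode; Mg²⁺/Mg is the anode.
E°cell = +1.06 − (−2.37) = +3.43 V, with n = 2 electrons transferred.
The balanced reaction is Br2(l) + Mg(s) → 2 Br-(aq) + Mg2+(aq), so Q = [Br-(aq)]^2·[Mg2+(aq)] = 0.00807 and log Q = −2.093.
By the Nernst equation, E = +3.43 − (0.0591/2)·(−2.093) = +3.49 V.

+3.49 V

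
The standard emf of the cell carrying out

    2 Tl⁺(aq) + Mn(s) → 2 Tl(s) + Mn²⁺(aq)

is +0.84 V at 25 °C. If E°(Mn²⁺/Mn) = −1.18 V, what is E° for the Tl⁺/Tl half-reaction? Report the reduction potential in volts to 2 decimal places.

In the reaction as written the Tl⁺/Tl couple is reduced (cathode) and Mn²⁺/Mn is oxidized (anode), so E°cell = E°(Tl⁺/Tl) − E°(Mn²⁺/Mn).
E°(Tl⁺/Tl) = E°cell + E°(anode) = +0.84 + (−1.18) = −0.34 V.

−0.34 V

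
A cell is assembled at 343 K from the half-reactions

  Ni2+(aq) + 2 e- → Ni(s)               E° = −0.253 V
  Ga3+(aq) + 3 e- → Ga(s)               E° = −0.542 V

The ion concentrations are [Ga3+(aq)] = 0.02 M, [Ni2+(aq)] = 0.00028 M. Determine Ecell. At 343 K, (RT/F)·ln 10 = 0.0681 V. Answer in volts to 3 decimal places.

The Ni²⁺/Ni couple has the more positive E°, so it is the cathode; Ga³⁺/Ga is the anode.
E°cell = −0.253 − (−0.542) = +0.289 V, with n = 6 electrons transferred.
For the overall reaction 3 Ni2+(aq) + 2 Ga(s) → 3 Ni(s) + 2 Ga3+(aq), Q = [Ga3+(aq)]^2 / [Ni2+(aq)]^3 = 1.82×10^7, giving log Q = 7.261.
By the Nernst equation, E = +0.289 − (0.0681/6)·(7.261) = +0.207 V.

+0.207 V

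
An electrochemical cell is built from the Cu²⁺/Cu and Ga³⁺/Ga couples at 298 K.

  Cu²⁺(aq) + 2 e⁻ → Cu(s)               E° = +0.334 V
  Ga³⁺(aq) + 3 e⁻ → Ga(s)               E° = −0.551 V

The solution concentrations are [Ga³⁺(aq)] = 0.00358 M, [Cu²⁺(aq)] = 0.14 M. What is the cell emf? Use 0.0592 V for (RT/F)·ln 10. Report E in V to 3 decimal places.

+0.908 V

Since E°(Cu²⁺/Cu) > E°(Ga³⁺/Ga), Cu²⁺/Cu serves as the cathode.
The standard potential is +0.334 − (−0.551) = +0.885 V and the balanced reaction transfers n = 6 electrons.
For the overall reaction 3 Cu²⁺(aq) + 2 Ga(s) → 3 Cu(s) + 2 Ga³⁺(aq), Q = [Ga³⁺(aq)]^2 / [Cu²⁺(aq)]^3 = 0.00467, giving log Q = −2.331.
Applying E = E° − (RT ln10/nF)·log Q gives +0.885 − (0.0592/6)(−2.331) = +0.908 V.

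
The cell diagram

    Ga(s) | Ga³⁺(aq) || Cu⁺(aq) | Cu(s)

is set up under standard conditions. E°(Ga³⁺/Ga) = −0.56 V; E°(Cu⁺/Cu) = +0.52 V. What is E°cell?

By convention the left-hand electrode in cell notation is the anode (oxidation) and the right-hand electrode is the cathode (reduction).
E°cell = E°(right) − E°(left) = +0.52 − (−0.56) = +1.08 V.

+1.08 V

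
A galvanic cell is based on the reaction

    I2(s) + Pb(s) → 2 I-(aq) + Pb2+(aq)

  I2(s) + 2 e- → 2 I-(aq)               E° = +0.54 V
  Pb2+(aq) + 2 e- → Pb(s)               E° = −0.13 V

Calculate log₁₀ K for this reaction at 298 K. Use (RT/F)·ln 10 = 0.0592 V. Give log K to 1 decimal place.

log K = 22.6

The I₂/I⁻ couple is reduced (cathode); E°cell = +0.54 − (−0.13) = +0.67 V with n = 2.
At equilibrium E = 0, so log K = nE°cell / 0.0592 = (2)(+0.67) / 0.0592 = 22.6.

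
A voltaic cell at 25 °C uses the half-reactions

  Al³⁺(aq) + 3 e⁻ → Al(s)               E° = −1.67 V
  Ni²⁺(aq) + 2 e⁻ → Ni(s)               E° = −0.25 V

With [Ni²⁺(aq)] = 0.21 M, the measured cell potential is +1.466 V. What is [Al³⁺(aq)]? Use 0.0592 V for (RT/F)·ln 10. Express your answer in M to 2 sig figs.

With Ni²⁺/Ni at the cathode and Al³⁺/Al at the anode, E°cell = −0.25 − (−1.67) = +1.42 V (n = 6).
Rearranging E = E° − (0.0592/n)·log Q gives log Q = 6(+1.42 − (+1.466))/0.0592 = −4.662.
Balancing electrons gives 3 Ni²⁺(aq) + 2 Al(s) → 3 Ni(s) + 2 Al³⁺(aq); thus Q = [Al³⁺(aq)]^2 / [Ni²⁺(aq)]^3.
Substituting the known concentrations and solving, log [Al³⁺(aq)] = −3.348 and [Al³⁺(aq)] = 0.00045 M.

0.00045 M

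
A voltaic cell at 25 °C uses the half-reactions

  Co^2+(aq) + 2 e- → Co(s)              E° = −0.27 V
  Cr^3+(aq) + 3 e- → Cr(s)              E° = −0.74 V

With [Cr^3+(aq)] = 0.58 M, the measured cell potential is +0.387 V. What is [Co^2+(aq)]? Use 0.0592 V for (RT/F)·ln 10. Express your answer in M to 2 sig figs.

0.0011 M

The Co²⁺/Co couple has the larger reduction potential, so it is the cathode: E°cell = −0.27 − (−0.74) = +0.47 V and n = 6.
From the Nernst equation, log Q = n(E° − E)/0.0592 = 6·(+0.47 − (+0.387))/0.0592 = 8.412.
Balancing electrons gives 3 Co^2+(aq) + 2 Cr(s) → 3 Co(s) + 2 Cr^3+(aq); thus Q = [Cr^3+(aq)]^2 / [Co^2+(aq)]^3.
Substituting the known concentrations and solving, log [Co^2+(aq)] = −2.962 and [Co^2+(aq)] = 0.0011 M.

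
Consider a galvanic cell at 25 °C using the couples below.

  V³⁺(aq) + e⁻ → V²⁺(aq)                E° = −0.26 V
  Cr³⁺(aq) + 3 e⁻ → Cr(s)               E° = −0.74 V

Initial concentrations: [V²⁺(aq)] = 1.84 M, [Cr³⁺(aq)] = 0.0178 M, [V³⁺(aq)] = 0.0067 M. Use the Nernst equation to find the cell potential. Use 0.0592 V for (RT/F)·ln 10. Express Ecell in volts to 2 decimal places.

The V³⁺/V²⁺ couple has the more positive E°, so it is the cathode; Cr³⁺/Cr is the anode.
E°cell = −0.26 − (−0.74) = +0.48 V, with n = 3 electrons transferred.
The balanced reaction is 3 V³⁺(aq) + Cr(s) → 3 V²⁺(aq) + Cr³⁺(aq), so Q = ([V²⁺(aq)]^3·[Cr³⁺(aq)]) / [V³⁺(aq)]^3 = 3.69×10^5 and log Q = 5.567.
Applying E = E° − (RT ln10/nF)·log Q gives +0.48 − (0.0592/3)(5.567) = +0.37 V.

+0.37 V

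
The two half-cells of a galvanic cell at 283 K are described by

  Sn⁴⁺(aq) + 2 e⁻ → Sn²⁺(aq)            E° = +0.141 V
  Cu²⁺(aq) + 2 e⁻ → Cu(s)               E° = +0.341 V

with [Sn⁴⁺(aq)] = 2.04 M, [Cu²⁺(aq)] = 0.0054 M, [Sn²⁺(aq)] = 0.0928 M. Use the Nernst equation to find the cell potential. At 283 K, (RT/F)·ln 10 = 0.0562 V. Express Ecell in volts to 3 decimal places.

+0.099 V

Cu²⁺/Cu is reduced (cathode, E° = +0.341 V) and Sn⁴⁺/Sn²⁺ is oxidized (anode).
The standard potential is +0.341 − (+0.141) = +0.200 V and the balanced reaction transfers n = 2 electrons.
Balancing gives Cu²⁺(aq) + Sn²⁺(aq) → Cu(s) + Sn⁴⁺(aq); hence Q = [Sn⁴⁺(aq)] / ([Cu²⁺(aq)]·[Sn²⁺(aq)]) = 4.07×10^3 (log Q = 3.610).
E = E° − (0.0562/n)·log Q = +0.200 − (0.0562/2)(3.610) = +0.099 V.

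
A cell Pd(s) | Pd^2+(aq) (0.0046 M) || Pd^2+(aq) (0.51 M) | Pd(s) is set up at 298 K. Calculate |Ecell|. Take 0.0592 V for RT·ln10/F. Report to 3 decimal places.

0.061 V

For a concentration cell E°cell = 0, since both electrodes use the same couple.
The compartment with the higher Pd^2+(aq) concentration (0.51 M) acts as the cathode; ions are reduced there and produced at the dilute (0.0046 M) anode.
With n = 2, Ecell = −(0.0592/2)·log([dilute]/[conc]) = −(0.0592/2)·log(0.0046/0.51) = +0.061 V.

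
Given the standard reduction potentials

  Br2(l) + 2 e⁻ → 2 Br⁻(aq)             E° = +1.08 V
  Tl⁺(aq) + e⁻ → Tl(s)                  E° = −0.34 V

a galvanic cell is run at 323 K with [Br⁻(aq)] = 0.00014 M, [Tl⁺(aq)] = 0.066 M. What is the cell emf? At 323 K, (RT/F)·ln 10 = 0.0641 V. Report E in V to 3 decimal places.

+1.743 V

Br₂/Br⁻ is reduced (cathode, E° = +1.08 V) and Tl⁺/Tl is oxidized (anode).
The standard potential is +1.08 − (−0.34) = +1.42 V and the balanced reaction transfers n = 2 electrons.
Balancing gives Br2(l) + 2 Tl(s) → 2 Br⁻(aq) + 2 Tl⁺(aq); hence Q = [Br⁻(aq)]^2·[Tl⁺(aq)]^2 = 8.54×10^−11 (log Q = −10.069).
By the Nernst equation, E = +1.42 − (0.0641/2)·(−10.069) = +1.743 V.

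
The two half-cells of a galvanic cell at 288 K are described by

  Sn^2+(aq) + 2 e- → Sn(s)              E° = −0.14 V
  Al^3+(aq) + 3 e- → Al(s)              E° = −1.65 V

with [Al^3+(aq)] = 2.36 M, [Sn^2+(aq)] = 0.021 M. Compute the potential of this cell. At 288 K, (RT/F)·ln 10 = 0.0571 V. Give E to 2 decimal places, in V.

+1.46 V

Sn²⁺/Sn is reduced (cathode, E° = −0.14 V) and Al³⁺/Al is oxidized (anode).
E°cell = E°cat − E°an = −0.14 − (−1.65) = +1.51 V; n = 6.
The balanced reaction is 3 Sn^2+(aq) + 2 Al(s) → 3 Sn(s) + 2 Al^3+(aq), so Q = [Al^3+(aq)]^2 / [Sn^2+(aq)]^3 = 6.01×10^5 and log Q = 5.779.
By the Nernst equation, E = +1.51 − (0.0571/6)·(5.779) = +1.46 V.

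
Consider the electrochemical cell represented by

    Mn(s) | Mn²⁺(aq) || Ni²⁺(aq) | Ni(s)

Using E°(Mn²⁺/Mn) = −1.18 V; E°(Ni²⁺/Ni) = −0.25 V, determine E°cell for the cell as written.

By convention the left-hand electrode in cell notation is the anode (oxidation) and the right-hand electrode is the cathode (reduction).
E°cell = E°(right) − E°(left) = −0.25 − (−1.18) = +0.93 V.

+0.93 V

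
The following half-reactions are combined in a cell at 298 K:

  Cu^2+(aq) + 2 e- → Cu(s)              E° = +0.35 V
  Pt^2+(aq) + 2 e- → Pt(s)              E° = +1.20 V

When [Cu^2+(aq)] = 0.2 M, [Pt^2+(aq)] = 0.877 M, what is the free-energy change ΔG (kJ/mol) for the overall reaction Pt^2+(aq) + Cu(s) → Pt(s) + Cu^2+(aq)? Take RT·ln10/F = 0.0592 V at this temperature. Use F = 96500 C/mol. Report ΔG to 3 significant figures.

E°cell = +1.20 − (+0.35) = +0.85 V; the balanced reaction transfers n = 2 electrons.
Here Q = [Cu^2+(aq)] / [Pt^2+(aq)] = 0.228 (log Q = −0.642), giving E = +0.85 − (0.0592/2)·(−0.642) = +0.8690 V.
ΔG = −nFE = −(2)(96500)(+0.8690) J/mol = −168 kJ/mol.

−168 kJ/mol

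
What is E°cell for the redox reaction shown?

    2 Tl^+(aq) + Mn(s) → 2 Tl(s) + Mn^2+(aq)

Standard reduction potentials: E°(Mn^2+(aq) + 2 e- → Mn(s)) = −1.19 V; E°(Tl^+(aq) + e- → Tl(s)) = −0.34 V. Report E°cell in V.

+0.85 V

Tl^+(aq) gains electrons, so the Tl⁺/Tl couple is the cathode; the Mn²⁺/Mn couple is the anode.
E°cell = E°(cathode) − E°(anode) = −0.34 − (−1.19) = +0.85 V.
The positive value indicates the reaction is spontaneous as written.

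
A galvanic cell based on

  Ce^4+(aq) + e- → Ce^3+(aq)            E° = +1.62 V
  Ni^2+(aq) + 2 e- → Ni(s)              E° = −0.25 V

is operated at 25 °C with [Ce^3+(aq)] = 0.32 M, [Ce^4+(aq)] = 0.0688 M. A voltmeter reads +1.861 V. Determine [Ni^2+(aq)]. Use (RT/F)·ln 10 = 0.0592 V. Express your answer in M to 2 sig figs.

The Ce⁴⁺/Ce³⁺ couple has the larger reduction potential, so it is the cathode: E°cell = +1.62 − (−0.25) = +1.87 V and n = 2.
From the Nernst equation, log Q = n(E° − E)/0.0592 = 2·(+1.87 − (+1.861))/0.0592 = 0.304.
The balanced reaction is 2 Ce^4+(aq) + Ni(s) → 2 Ce^3+(aq) + Ni^2+(aq), so Q = ([Ce^3+(aq)]^2·[Ni^2+(aq)]) / [Ce^4+(aq)]^2.
Substituting the known concentrations and solving, log [Ni^2+(aq)] = −1.031 and [Ni^2+(aq)] = 0.093 M.

0.093 M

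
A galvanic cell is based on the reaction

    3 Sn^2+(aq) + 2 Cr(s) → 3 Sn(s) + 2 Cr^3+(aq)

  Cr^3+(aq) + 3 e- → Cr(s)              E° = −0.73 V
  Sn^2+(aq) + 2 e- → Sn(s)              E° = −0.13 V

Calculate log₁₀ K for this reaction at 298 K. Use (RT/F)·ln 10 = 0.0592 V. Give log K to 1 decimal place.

The Sn²⁺/Sn couple is reduced (cathode); E°cell = −0.13 − (−0.73) = +0.60 V with n = 6.
At equilibrium E = 0, so log K = nE°cell / 0.0592 = (6)(+0.60) / 0.0592 = 60.8.

log K = 60.8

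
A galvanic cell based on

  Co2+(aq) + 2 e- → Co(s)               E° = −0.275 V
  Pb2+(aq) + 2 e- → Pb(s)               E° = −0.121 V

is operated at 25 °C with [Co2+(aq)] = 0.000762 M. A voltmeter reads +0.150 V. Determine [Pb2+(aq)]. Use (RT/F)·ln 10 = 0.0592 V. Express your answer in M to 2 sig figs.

The Pb²⁺/Pb couple has the larger reduction potential, so it is the cathode: E°cell = −0.121 − (−0.275) = +0.154 V and n = 2.
From the Nernst equation, log Q = n(E° − E)/0.0592 = 2·(+0.154 − (+0.150))/0.0592 = 0.135.
For Pb2+(aq) + Co(s) → Pb(s) + Co2+(aq), the reaction quotient is Q = [Co2+(aq)] / [Pb2+(aq)].
Substituting the known concentrations and solving, log [Pb2+(aq)] = −3.253 and [Pb2+(aq)] = 0.00056 M.

0.00056 M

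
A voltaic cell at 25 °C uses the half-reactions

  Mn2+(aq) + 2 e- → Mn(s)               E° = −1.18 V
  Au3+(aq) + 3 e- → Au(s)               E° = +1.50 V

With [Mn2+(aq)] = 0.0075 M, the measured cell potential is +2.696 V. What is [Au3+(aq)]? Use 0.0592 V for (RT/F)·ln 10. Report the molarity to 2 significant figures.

Au³⁺/Au is the cathode (higher E°); E°cell = +1.50 − (−1.18) = +2.68 V with n = 6.
From the Nernst equation, log Q = n(E° − E)/0.0592 = 6·(+2.68 − (+2.696))/0.0592 = −1.622.
Balancing electrons gives 2 Au3+(aq) + 3 Mn(s) → 2 Au(s) + 3 Mn2+(aq); thus Q = [Mn2+(aq)]^3 / [Au3+(aq)]^2.
Solving for the unknown gives log [Au3+(aq)] = −2.376, so [Au3+(aq)] ≈ 0.0042 M.

0.0042 M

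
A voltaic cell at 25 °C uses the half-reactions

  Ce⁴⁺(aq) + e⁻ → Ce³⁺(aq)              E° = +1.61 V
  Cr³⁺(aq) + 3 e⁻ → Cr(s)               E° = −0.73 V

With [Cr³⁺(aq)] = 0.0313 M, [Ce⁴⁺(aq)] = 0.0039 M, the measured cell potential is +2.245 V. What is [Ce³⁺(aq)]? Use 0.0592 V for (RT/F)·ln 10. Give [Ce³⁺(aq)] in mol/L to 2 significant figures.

With Ce⁴⁺/Ce³⁺ at the cathode and Cr³⁺/Cr at the anode, E°cell = +1.61 − (−0.73) = +2.34 V (n = 3).
From the Nernst equation, log Q = n(E° − E)/0.0592 = 3·(+2.34 − (+2.245))/0.0592 = 4.814.
The balanced reaction is 3 Ce⁴⁺(aq) + Cr(s) → 3 Ce³⁺(aq) + Cr³⁺(aq), so Q = ([Ce³⁺(aq)]^3·[Cr³⁺(aq)]) / [Ce⁴⁺(aq)]^3.
Isolating [Ce³⁺(aq)] in Q = 10^{4.814} yields log [Ce³⁺(aq)] = −0.303, i.e. 0.50 M.

0.50 M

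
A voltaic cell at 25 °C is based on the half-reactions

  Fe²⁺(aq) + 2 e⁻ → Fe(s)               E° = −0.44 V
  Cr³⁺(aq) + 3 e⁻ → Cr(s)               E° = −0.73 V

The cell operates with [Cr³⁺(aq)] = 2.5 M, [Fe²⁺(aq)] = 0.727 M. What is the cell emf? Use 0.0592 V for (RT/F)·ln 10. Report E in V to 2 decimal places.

+0.28 V

Fe²⁺/Fe is reduced (cathode, E° = −0.44 V) and Cr³⁺/Cr is oxidized (anode).
The standard potential is −0.44 − (−0.73) = +0.29 V and the balanced reaction transfers n = 6 electrons.
Balancing gives 3 Fe²⁺(aq) + 2 Cr(s) → 3 Fe(s) + 2 Cr³⁺(aq); hence Q = [Cr³⁺(aq)]^2 / [Fe²⁺(aq)]^3 = 16.3 (log Q = 1.211).
E = E° − (0.0592/n)·log Q = +0.29 − (0.0592/6)(1.211) = +0.28 V.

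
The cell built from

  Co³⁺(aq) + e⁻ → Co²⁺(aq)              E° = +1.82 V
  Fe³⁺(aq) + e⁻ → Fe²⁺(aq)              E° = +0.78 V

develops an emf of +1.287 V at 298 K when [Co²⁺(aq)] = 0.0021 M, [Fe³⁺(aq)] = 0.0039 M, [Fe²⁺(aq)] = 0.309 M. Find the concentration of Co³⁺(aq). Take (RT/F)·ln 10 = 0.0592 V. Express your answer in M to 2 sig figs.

With Co³⁺/Co²⁺ at the cathode and Fe³⁺/Fe²⁺ at the anode, E°cell = +1.82 − (+0.78) = +1.04 V (n = 1).
Since E = E° − (0.0592/n)·log Q, log Q = n(E° − E)/0.0592 = −4.172.
The balanced reaction is Co³⁺(aq) + Fe²⁺(aq) → Co²⁺(aq) + Fe³⁺(aq), so Q = ([Co²⁺(aq)]·[Fe³⁺(aq)]) / ([Co³⁺(aq)]·[Fe²⁺(aq)]).
Substituting the known concentrations and solving, log [Co³⁺(aq)] = −0.405 and [Co³⁺(aq)] = 0.39 M.

0.39 M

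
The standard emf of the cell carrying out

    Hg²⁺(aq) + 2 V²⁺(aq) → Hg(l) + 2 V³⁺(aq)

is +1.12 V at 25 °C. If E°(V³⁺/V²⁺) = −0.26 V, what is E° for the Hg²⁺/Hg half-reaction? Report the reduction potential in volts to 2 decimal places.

In the reaction as written the Hg²⁺/Hg couple is reduced (cathode) and V³⁺/V²⁺ is oxidized (anode), so E°cell = E°(Hg²⁺/Hg) − E°(V³⁺/V²⁺).
E°(Hg²⁺/Hg) = E°cell + E°(anode) = +1.12 + (−0.26) = +0.86 V.

+0.86 V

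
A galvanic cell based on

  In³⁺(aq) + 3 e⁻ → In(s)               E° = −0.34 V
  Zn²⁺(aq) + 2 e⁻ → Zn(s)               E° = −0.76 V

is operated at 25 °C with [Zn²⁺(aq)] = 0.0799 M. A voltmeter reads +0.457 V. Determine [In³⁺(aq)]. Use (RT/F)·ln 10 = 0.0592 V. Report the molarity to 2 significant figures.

The In³⁺/In couple has the larger reduction potential, so it is the cathode: E°cell = −0.34 − (−0.76) = +0.42 V and n = 6.
From the Nernst equation, log Q = n(E° − E)/0.0592 = 6·(+0.42 − (+0.457))/0.0592 = −3.750.
For 2 In³⁺(aq) + 3 Zn(s) → 2 In(s) + 3 Zn²⁺(aq), the reaction quotient is Q = [Zn²⁺(aq)]^3 / [In³⁺(aq)]^2.
Substituting the known concentrations and solving, log [In³⁺(aq)] = 0.229 and [In³⁺(aq)] = 1.7 M.

1.7 M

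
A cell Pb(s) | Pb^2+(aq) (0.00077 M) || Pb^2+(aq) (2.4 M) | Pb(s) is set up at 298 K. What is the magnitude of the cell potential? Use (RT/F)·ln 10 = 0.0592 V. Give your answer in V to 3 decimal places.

0.103 V

For a concentration cell E°cell = 0, since both electrodes use the same couple.
The compartment with the higher Pb^2+(aq) concentration (2.4 M) acts as the cathode; ions are reduced there and produced at the dilute (0.00077 M) anode.
With n = 2, Ecell = −(0.0592/2)·log([dilute]/[conc]) = −(0.0592/2)·log(0.00077/2.4) = +0.103 V.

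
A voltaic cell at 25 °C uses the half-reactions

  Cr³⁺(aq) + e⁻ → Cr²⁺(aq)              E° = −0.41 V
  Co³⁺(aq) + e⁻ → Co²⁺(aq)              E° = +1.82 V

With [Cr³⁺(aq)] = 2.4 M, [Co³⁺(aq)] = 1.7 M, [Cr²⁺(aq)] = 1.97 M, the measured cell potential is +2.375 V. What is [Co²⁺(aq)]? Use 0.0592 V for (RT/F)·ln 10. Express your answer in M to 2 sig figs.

The Co³⁺/Co²⁺ couple has the larger reduction potential, so it is the cathode: E°cell = +1.82 − (−0.41) = +2.23 V and n = 1.
From the Nernst equation, log Q = n(E° − E)/0.0592 = 1·(+2.23 − (+2.375))/0.0592 = −2.449.
For Co³⁺(aq) + Cr²⁺(aq) → Co²⁺(aq) + Cr³⁺(aq), the reaction quotient is Q = ([Co²⁺(aq)]·[Cr³⁺(aq)]) / ([Co³⁺(aq)]·[Cr²⁺(aq)]).
Substituting the known concentrations and solving, log [Co²⁺(aq)] = −2.304 and [Co²⁺(aq)] = 0.0050 M.

0.0050 M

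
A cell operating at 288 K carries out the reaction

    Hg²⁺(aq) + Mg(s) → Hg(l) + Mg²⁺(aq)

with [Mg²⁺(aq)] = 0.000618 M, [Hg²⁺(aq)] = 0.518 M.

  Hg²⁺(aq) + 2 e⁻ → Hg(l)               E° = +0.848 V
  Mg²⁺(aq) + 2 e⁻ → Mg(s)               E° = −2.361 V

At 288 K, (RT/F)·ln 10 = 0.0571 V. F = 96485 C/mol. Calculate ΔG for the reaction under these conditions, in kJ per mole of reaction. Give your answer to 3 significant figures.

−635 kJ/mol

E°cell = +0.848 − (−2.361) = +3.209 V; the balanced reaction transfers n = 2 electrons.
The reaction quotient is [Mg²⁺(aq)] / [Hg²⁺(aq)] = 0.00119; by Nernst, E = +3.209 − (0.0571/2)(−2.923) = +3.2925 V.
ΔG = −nFE = −(2)(96485)(+3.2925) J/mol = −635 kJ/mol.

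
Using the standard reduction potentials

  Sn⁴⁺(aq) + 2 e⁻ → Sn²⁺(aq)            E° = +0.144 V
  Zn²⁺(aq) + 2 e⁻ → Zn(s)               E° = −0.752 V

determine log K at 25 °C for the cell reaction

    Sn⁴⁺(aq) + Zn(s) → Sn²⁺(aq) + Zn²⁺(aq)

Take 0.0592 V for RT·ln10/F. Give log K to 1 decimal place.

The Sn⁴⁺/Sn²⁺ couple is reduced (cathode); E°cell = +0.144 − (−0.752) = +0.896 V with n = 2.
At equilibrium E = 0, so log K = nE°cell / 0.0592 = (2)(+0.896) / 0.0592 = 30.3.

log K = 30.3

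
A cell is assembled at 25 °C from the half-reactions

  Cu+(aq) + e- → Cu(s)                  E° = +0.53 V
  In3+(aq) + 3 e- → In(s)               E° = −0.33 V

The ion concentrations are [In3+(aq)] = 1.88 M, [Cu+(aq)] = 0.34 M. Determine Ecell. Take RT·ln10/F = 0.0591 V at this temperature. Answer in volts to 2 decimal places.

+0.83 V

Since E°(Cu⁺/Cu) > E°(In³⁺/In), Cu⁺/Cu serves as the cathode.
E°cell = +0.53 − (−0.33) = +0.86 V, with n = 3 electrons transferred.
Balancing gives 3 Cu+(aq) + In(s) → 3 Cu(s) + In3+(aq); hence Q = [In3+(aq)] / [Cu+(aq)]^3 = 47.8 (log Q = 1.680).
Applying E = E° − (RT ln10/nF)·log Q gives +0.86 − (0.0591/3)(1.680) = +0.83 V.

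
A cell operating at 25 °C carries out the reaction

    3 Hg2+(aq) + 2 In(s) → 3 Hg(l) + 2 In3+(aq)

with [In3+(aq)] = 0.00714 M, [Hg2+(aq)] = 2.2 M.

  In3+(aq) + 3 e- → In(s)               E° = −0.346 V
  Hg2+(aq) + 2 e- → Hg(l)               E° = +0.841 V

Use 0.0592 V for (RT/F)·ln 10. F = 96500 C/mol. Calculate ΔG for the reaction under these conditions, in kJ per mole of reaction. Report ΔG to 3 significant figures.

−718 kJ/mol

The standard cell potential is +0.841 − (−0.346) = +1.187 V, with n = 6 electrons in the balanced equation.
The reaction quotient is [In3+(aq)]^2 / [Hg2+(aq)]^3 = 4.79×10^−6; by Nernst, E = +1.187 − (0.0592/6)(−5.320) = +1.2395 V.
Then ΔG = −nFE = −6 × 96500 × +1.2395 J/mol = −718 kJ/mol.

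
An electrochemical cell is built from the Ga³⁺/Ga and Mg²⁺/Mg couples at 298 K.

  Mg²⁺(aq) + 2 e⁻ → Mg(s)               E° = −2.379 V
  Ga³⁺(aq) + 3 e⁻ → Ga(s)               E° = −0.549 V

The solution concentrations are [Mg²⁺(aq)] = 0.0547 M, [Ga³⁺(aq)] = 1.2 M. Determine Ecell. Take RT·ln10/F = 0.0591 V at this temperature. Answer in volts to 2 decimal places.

Since E°(Ga³⁺/Ga) > E°(Mg²⁺/Mg), Ga³⁺/Ga serves as the cathode.
The standard potential is −0.549 − (−2.379) = +1.830 V and the balanced reaction transfers n = 6 electrons.
Balancing gives 2 Ga³⁺(aq) + 3 Mg(s) → 2 Ga(s) + 3 Mg²⁺(aq); hence Q = [Mg²⁺(aq)]^3 / [Ga³⁺(aq)]^2 = 0.000114 (log Q = −3.944).
Applying E = E° − (RT ln10/nF)·log Q gives +1.830 − (0.0591/6)(−3.944) = +1.87 V.

+1.87 V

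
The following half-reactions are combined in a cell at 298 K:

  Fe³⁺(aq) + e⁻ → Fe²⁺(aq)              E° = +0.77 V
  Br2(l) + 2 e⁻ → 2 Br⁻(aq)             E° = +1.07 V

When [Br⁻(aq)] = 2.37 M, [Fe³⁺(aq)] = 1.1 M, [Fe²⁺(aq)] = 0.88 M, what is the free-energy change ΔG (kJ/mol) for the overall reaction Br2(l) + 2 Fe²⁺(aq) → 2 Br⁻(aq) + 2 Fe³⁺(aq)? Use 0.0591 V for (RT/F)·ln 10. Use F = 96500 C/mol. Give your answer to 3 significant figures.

−52.5 kJ/mol

E°cell = +1.07 − (+0.77) = +0.30 V; the balanced reaction transfers n = 2 electrons.
Here Q = ([Br⁻(aq)]^2·[Fe³⁺(aq)]^2) / [Fe²⁺(aq)]^2 = 8.78 (log Q = 0.943), giving E = +0.30 − (0.0591/2)·(0.943) = +0.2721 V.
Finally ΔG = −nFE = −(2)(96500 C/mol)(+0.2721 V) = −52.5 kJ/mol.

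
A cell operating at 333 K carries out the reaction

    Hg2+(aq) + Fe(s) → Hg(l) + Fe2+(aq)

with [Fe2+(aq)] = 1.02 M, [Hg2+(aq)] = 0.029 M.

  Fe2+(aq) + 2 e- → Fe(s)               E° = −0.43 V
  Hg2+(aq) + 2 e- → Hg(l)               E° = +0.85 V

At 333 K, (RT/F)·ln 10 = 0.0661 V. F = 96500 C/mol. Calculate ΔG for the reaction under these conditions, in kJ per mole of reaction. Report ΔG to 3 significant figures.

E°cell = +0.85 − (−0.43) = +1.28 V; the balanced reaction transfers n = 2 electrons.
Q = [Fe2+(aq)] / [Hg2+(aq)] = 35.2, so log Q = 1.546 and E = +1.28 − (0.0661/2)(1.546) = +1.2289 V.
Finally ΔG = −nFE = −(2)(96500 C/mol)(+1.2289 V) = −237 kJ/mol.

−237 kJ/mol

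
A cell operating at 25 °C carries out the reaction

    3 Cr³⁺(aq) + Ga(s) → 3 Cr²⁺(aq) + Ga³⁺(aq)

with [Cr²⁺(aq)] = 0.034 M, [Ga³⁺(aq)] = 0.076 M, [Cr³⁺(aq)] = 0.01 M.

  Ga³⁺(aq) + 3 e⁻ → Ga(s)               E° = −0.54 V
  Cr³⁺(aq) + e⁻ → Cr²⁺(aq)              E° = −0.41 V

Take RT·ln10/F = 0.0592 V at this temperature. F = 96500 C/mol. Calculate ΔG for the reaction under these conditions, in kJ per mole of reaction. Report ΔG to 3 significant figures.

−34.9 kJ/mol

The standard cell potential is −0.41 − (−0.54) = +0.13 V, with n = 3 electrons in the balanced equation.
Q = ([Cr²⁺(aq)]^3·[Ga³⁺(aq)]) / [Cr³⁺(aq)]^3 = 2.99, so log Q = 0.475 and E = +0.13 − (0.0592/3)(0.475) = +0.1206 V.
Then ΔG = −nFE = −3 × 96500 × +0.1206 J/mol = −34.9 kJ/mol.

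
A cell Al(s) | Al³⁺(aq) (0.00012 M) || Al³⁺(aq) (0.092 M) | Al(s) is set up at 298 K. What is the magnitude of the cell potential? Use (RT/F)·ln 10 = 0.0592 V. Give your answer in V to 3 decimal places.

For a concentration cell E°cell = 0, since both electrodes use the same couple.
The compartment with the higher Al³⁺(aq) concentration (0.092 M) acts as the cathode; ions are reduced there and produced at the dilute (0.00012 M) anode.
With n = 3, Ecell = −(0.0592/3)·log([dilute]/[conc]) = −(0.0592/3)·log(0.00012/0.092) = +0.057 V.

0.057 V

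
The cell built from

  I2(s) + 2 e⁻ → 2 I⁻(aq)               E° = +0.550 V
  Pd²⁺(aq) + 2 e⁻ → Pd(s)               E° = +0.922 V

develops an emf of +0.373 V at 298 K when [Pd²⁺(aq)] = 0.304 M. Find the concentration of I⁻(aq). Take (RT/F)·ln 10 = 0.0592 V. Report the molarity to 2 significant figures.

1.9 M

The Pd²⁺/Pd couple has the larger reduction potential, so it is the cathode: E°cell = +0.922 − (+0.550) = +0.372 V and n = 2.
Rearranging E = E° − (0.0592/n)·log Q gives log Q = 2(+0.372 − (+0.373))/0.0592 = −0.034.
For Pd²⁺(aq) + 2 I⁻(aq) → Pd(s) + I2(s), the reaction quotient is Q = 1 / ([Pd²⁺(aq)]·[I⁻(aq)]^2).
Substituting the known concentrations and solving, log [I⁻(aq)] = 0.276 and [I⁻(aq)] = 1.9 M.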